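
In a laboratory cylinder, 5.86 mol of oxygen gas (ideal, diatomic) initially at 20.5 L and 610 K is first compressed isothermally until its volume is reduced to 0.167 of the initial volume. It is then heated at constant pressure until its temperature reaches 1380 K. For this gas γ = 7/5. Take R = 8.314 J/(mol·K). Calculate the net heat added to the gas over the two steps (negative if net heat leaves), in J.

78100 J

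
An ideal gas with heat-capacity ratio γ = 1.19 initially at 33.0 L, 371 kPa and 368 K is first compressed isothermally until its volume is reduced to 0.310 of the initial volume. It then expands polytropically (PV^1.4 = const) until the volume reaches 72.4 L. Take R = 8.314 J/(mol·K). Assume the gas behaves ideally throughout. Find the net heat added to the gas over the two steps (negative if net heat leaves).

-32700 J

n = P₁V₁/(RT₁) = 371×33.0/(8.314×368) = 4.00 mol.
Step 1 — Isothermal: T stays 368 K; PV = const ⇒ V₂ = 10.2 L, P₂ = 1200 kPa.
ΔU = 0 (ideal gas, T constant).
W = nRT ln(V₂/V₁) = 4.00×8.314×368×ln(0.310) = -14300 J.
Q = ΔU + W = -14300 J.
State after step 1: P = 1200 kPa, V = 10.2 L, T = 368 K.
Step 2 — Polytropic n=1.4: T₂ = T₁(V₁/V₂)^(n−1) = 368×(0.141)^0.40 = 168 K; P₂ = P₁(V₁/V₂)^n = 77.3 kPa.
W = (P₁V₁−P₂V₂)/(n−1) = (1200×10.2−77.3×72.4)/0.40 = 16600 J.
ΔU = nCvΔT = 4.00×43.8×(168−368) = -35000 J.
Q = ΔU + W = -18400 J.
Net over both steps: W = 2280 J, Q = -32700 J, ΔU = -35000 J.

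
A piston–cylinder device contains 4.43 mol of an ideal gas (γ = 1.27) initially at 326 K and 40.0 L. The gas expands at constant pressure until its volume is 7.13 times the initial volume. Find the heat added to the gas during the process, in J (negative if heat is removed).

P₁ = nRT₁/V₁ = 4.43×8.314×326/40.0 = 300 kPa.
Isobaric: P stays 300 kPa; V/T = const ⇒ T₂ = 2320 K, V₂ = 285 L.
W = PΔV = 300×(285−40.0) kPa·L = 73600 J.
ΔU = nCvΔT = 4.43×30.8×(2320−326) = 273000 J.
Q = ΔU + W = nCpΔT = 346000 J.

346000 J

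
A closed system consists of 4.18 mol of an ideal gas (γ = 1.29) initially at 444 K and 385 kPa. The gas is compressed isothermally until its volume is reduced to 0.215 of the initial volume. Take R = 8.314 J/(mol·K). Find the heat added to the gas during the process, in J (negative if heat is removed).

-23700 J

V₁ = nRT₁/P₁ = 4.18×8.314×444/385 = 40.1 L.
Isothermal: T stays 444 K; PV = const ⇒ V₂ = 8.62 L, P₂ = 1790 kPa.
ΔU = 0 (ideal gas, T constant).
W = nRT ln(V₂/V₁) = 4.18×8.314×444×ln(0.215) = -23700 J.
Q = ΔU + W = -23700 J.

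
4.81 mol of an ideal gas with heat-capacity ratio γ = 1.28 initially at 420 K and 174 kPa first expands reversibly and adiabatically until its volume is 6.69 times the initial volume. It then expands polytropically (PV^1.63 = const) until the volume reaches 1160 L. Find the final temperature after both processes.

171 K

V₁ = nRT₁/P₁ = 4.81×8.314×420/174 = 96.5 L.
Step 1 — Adiabatic: TV^(γ−1) = const ⇒ T₂ = 420×(0.149)^0.280 = 247 K; PV^γ = const ⇒ P₂ = 15.3 kPa.
ΔU = nCvΔT = 4.81×29.7×(247−420) = -24800 J.
Q = 0 for an adiabatic process, so W = −ΔU = 24800 J.
State after step 1: P = 15.3 kPa, V = 646 L, T = 247 K.
Step 2 — Polytropic n=1.63: T₂ = T₁(V₁/V₂)^(n−1) = 247×(0.557)^0.63 = 171 K; P₂ = P₁(V₁/V₂)^n = 5.88 kPa.
W = (P₁V₁−P₂V₂)/(n−1) = (15.3×646−5.88×1160)/0.63 = 4830 J.
ΔU = nCvΔT = 4.81×29.7×(171−247) = -10900 J.
Q = ΔU + W = -6040 J.
Net over both steps: W = 29600 J, Q = -6040 J, ΔU = -35600 J.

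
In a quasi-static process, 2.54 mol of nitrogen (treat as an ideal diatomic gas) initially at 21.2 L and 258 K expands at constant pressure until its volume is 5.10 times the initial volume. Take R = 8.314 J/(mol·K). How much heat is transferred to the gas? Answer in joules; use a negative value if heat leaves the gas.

78200 J

P₁ = nRT₁/V₁ = 2.54×8.314×258/21.2 = 257 kPa.
Isobaric: P stays 257 kPa; V/T = const ⇒ T₂ = 1320 K, V₂ = 108 L.
W = PΔV = 257×(108−21.2) kPa·L = 22300 J.
ΔU = nCvΔT = 2.54×20.8×(1320−258) = 55800 J.
Q = ΔU + W = nCpΔT = 78200 J.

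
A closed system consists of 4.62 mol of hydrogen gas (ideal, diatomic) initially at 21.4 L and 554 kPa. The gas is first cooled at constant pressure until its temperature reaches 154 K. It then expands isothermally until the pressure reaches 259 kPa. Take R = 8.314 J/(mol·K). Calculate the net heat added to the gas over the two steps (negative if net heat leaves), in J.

T₁ = P₁V₁/(nR) = 554×21.4/(4.62×8.314) = 309 K.
Step 1 — Isobaric: P stays 554 kPa; V/T = const ⇒ T₂ = 154 K, V₂ = 10.7 L.
W = PΔV = 554×(10.7−21.4) kPa·L = -5940 J.
ΔU = nCvΔT = 4.62×20.8×(154−309) = -14900 J.
Q = ΔU + W = nCpΔT = -20800 J.
State after step 1: P = 554 kPa, V = 10.7 L, T = 154 K.
Step 2 — Isothermal: T stays 154 K; PV = const ⇒ V₂ = 22.8 L, P₂ = 259 kPa.
ΔU = 0 (ideal gas, T constant).
W = nRT ln(V₂/V₁) = 4.62×8.314×154×ln(2.14) = 4500 J.
Q = ΔU + W = 4500 J.
Net over both steps: W = -1440 J, Q = -16300 J, ΔU = -14900 J.

-16300 J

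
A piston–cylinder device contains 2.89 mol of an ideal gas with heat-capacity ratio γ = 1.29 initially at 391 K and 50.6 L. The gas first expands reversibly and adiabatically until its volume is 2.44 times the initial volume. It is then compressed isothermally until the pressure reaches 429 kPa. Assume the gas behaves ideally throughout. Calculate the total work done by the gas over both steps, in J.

-7040 J

P₁ = nRT₁/V₁ = 2.89×8.314×391/50.6 = 186 kPa.
Step 1 — Adiabatic: TV^(γ−1) = const ⇒ T₂ = 391×(0.410)^0.290 = 302 K; PV^γ = const ⇒ P₂ = 58.7 kPa.
ΔU = nCvΔT = 2.89×28.7×(302−391) = -7380 J.
Q = 0 for an adiabatic process, so W = −ΔU = 7380 J.
State after step 1: P = 58.7 kPa, V = 123 L, T = 302 K.
Step 2 — Isothermal: T stays 302 K; PV = const ⇒ V₂ = 16.9 L, P₂ = 429 kPa.
ΔU = 0 (ideal gas, T constant).
W = nRT ln(V₂/V₁) = 2.89×8.314×302×ln(0.137) = -14400 J.
Q = ΔU + W = -14400 J.
Net over both steps: W = -7040 J, Q = -14400 J, ΔU = -7380 J.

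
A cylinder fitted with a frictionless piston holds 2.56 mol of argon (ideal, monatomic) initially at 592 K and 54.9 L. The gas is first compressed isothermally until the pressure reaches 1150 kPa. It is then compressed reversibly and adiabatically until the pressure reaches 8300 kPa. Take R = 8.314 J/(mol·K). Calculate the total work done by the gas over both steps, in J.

P₁ = nRT₁/V₁ = 2.56×8.314×592/54.9 = 230 kPa.
Step 1 — Isothermal: T stays 592 K; PV = const ⇒ V₂ = 11.0 L, P₂ = 1150 kPa.
ΔU = 0 (ideal gas, T constant).
W = nRT ln(V₂/V₁) = 2.56×8.314×592×ln(0.200) = -20300 J.
Q = ΔU + W = -20300 J.
State after step 1: P = 1150 kPa, V = 11.0 L, T = 592 K.
Step 2 — Adiabatic: T₂/T₁ = (P₂/P₁)^((γ−1)/γ) ⇒ T₂ = 592×(7.22)^0.400 = 1310 K; V₂ = 3.35 L.
ΔU = nCvΔT = 2.56×12.5×(1310−592) = 22800 J.
Q = 0 for an adiabatic process, so W = −ΔU = -22800 J.
Net over both steps: W = -43100 J, Q = -20300 J, ΔU = 22800 J.

-43100 J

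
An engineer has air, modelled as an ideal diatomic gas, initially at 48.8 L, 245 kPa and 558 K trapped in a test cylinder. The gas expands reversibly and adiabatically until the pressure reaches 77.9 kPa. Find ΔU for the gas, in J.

-8350 J

n = P₁V₁/(RT₁) = 245×48.8/(8.314×558) = 2.58 mol.
Adiabatic: T₂/T₁ = (P₂/P₁)^((γ−1)/γ) ⇒ T₂ = 558×(0.318)^0.286 = 402 K; V₂ = 111 L.
For an ideal gas ΔU = nCvΔT with Cv = (5/2)R = 20.8 J/(mol·K).
ΔU = 2.58×20.8×(402−558) = -8350 J.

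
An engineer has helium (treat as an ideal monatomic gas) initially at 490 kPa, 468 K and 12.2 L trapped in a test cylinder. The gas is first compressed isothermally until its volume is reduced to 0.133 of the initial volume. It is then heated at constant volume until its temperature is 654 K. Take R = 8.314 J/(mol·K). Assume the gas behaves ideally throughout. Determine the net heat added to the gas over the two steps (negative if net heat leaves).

-8500 J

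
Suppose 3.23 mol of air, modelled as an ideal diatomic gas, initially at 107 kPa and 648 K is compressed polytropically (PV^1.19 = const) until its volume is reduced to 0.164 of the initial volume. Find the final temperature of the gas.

914 K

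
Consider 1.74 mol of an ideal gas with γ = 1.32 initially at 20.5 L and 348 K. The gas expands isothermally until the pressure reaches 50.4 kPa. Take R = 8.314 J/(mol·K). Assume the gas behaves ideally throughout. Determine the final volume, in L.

P₁ = nRT₁/V₁ = 1.74×8.314×348/20.5 = 246 kPa.
Isothermal: T stays 348 K; PV = const ⇒ V₂ = 99.9 L, P₂ = 50.4 kPa.

99.9 L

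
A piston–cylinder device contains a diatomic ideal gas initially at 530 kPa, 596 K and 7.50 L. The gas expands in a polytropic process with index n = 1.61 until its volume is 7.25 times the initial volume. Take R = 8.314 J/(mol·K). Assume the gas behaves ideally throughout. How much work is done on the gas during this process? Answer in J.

-4570 J

n = P₁V₁/(RT₁) = 530×7.50/(8.314×596) = 0.802 mol.
Polytropic n=1.61: T₂ = T₁(V₁/V₂)^(n−1) = 596×(0.138)^0.61 = 178 K; P₂ = P₁(V₁/V₂)^n = 21.8 kPa.
W = (P₁V₁−P₂V₂)/(n−1) = (530×7.50−21.8×54.4)/0.61 = 4570 J.
Work done on the gas = −W_by = -4570 J.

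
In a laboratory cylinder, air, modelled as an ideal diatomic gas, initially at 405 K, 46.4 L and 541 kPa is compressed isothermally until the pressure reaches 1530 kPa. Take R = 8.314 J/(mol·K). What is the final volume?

16.4 L

Isothermal: T stays 405 K; PV = const ⇒ V₂ = 16.4 L, P₂ = 1530 kPa.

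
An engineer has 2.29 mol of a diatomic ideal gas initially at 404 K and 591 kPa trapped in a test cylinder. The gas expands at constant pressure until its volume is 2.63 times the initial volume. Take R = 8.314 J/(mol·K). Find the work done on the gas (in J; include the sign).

V₁ = nRT₁/P₁ = 2.29×8.314×404/591 = 13.0 L.
Isobaric: P stays 591 kPa; V/T = const ⇒ T₂ = 1060 K, V₂ = 34.2 L.
W = PΔV = 591×(34.2−13.0) kPa·L = 12500 J.
Work done on the gas = −W_by = -12500 J.

-12500 J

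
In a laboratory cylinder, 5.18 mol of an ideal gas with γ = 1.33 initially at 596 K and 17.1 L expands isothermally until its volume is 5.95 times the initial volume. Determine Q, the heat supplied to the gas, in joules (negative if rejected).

P₁ = nRT₁/V₁ = 5.18×8.314×596/17.1 = 1500 kPa.
Isothermal: T stays 596 K; PV = const ⇒ V₂ = 102 L, P₂ = 252 kPa.
ΔU = 0 (ideal gas, T constant).
W = nRT ln(V₂/V₁) = 5.18×8.314×596×ln(5.95) = 45800 J.
Q = ΔU + W = 45800 J.

45800 J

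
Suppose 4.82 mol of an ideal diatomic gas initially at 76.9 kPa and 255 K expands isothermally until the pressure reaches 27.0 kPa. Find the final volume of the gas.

V₁ = nRT₁/P₁ = 4.82×8.314×255/76.9 = 133 L.
Isothermal: T stays 255 K; PV = const ⇒ V₂ = 378 L, P₂ = 27.0 kPa.

378 L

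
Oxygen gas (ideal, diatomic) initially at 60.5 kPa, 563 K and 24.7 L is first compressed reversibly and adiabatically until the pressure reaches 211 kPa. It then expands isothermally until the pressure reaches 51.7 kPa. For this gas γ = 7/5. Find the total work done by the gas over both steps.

n = P₁V₁/(RT₁) = 60.5×24.7/(8.314×563) = 0.319 mol.
Step 1 — Adiabatic: T₂/T₁ = (P₂/P₁)^((γ−1)/γ) ⇒ T₂ = 563×(3.49)^0.286 = 804 K; V₂ = 10.1 L.
ΔU = nCvΔT = 0.319×20.8×(804−563) = 1600 J.
Q = 0 for an adiabatic process, so W = −ΔU = -1600 J.
State after step 1: P = 211 kPa, V = 10.1 L, T = 804 K.
Step 2 — Isothermal: T stays 804 K; PV = const ⇒ V₂ = 41.3 L, P₂ = 51.7 kPa.
ΔU = 0 (ideal gas, T constant).
W = nRT ln(V₂/V₁) = 0.319×8.314×804×ln(4.08) = 3000 J.
Q = ΔU + W = 3000 J.
Net over both steps: W = 1400 J, Q = 3000 J, ΔU = 1600 J.

1400 J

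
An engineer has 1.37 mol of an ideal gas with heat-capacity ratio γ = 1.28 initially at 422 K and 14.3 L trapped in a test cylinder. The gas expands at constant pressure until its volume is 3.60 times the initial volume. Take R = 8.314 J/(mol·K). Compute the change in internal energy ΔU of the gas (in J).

P₁ = nRT₁/V₁ = 1.37×8.314×422/14.3 = 336 kPa.
Isobaric: P stays 336 kPa; V/T = const ⇒ T₂ = 1520 K, V₂ = 51.5 L.
For an ideal gas ΔU = nCvΔT with Cv = R/(γ−1) = 29.7 J/(mol·K).
ΔU = 1.37×29.7×(1520−422) = 44600 J.

44600 J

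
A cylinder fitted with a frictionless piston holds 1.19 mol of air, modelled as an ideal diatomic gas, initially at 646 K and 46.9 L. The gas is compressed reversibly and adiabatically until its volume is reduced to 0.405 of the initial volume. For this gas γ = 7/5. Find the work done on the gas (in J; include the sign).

6960 J

P₁ = nRT₁/V₁ = 1.19×8.314×646/46.9 = 136 kPa.
Adiabatic: TV^(γ−1) = const ⇒ T₂ = 646×(2.47)^0.400 = 927 K; PV^γ = const ⇒ P₂ = 483 kPa.
ΔU = nCvΔT = 1.19×20.8×(927−646) = 6960 J.
Q = 0 for an adiabatic process, so W = −ΔU = -6960 J.
Work done on the gas = −W_by = 6960 J.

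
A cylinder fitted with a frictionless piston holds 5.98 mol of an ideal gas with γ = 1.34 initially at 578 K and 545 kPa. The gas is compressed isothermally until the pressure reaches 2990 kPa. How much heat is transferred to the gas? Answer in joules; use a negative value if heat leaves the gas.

-48900 J

V₁ = nRT₁/P₁ = 5.98×8.314×578/545 = 52.7 L.
Isothermal: T stays 578 K; PV = const ⇒ V₂ = 9.61 L, P₂ = 2990 kPa.
ΔU = 0 (ideal gas, T constant).
W = nRT ln(V₂/V₁) = 5.98×8.314×578×ln(0.182) = -48900 J.
Q = ΔU + W = -48900 J.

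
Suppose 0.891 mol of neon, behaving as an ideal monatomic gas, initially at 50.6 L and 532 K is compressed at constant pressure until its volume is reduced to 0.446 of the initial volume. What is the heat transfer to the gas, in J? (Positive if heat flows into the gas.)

P₁ = nRT₁/V₁ = 0.891×8.314×532/50.6 = 77.9 kPa.
Isobaric: P stays 77.9 kPa; V/T = const ⇒ T₂ = 237 K, V₂ = 22.6 L.
W = PΔV = 77.9×(22.6−50.6) kPa·L = -2180 J.
ΔU = nCvΔT = 0.891×12.5×(237−532) = -3270 J.
Q = ΔU + W = nCpΔT = -5460 J.

-5460 J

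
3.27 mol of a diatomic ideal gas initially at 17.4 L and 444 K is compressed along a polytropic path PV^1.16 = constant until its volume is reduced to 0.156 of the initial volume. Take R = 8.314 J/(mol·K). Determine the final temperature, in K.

598 K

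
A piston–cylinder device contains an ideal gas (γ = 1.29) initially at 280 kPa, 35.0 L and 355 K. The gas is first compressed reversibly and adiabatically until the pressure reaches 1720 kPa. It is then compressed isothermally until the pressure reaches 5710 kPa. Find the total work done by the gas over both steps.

-34700 J

n = P₁V₁/(RT₁) = 280×35.0/(8.314×355) = 3.32 mol.
Step 1 — Adiabatic: T₂/T₁ = (P₂/P₁)^((γ−1)/γ) ⇒ T₂ = 355×(6.14)^0.225 = 534 K; V₂ = 8.57 L.
ΔU = nCvΔT = 3.32×28.7×(534−355) = 17000 J.
Q = 0 for an adiabatic process, so W = −ΔU = -17000 J.
State after step 1: P = 1720 kPa, V = 8.57 L, T = 534 K.
Step 2 — Isothermal: T stays 534 K; PV = const ⇒ V₂ = 2.58 L, P₂ = 5710 kPa.
ΔU = 0 (ideal gas, T constant).
W = nRT ln(V₂/V₁) = 3.32×8.314×534×ln(0.301) = -17700 J.
Q = ΔU + W = -17700 J.
Net over both steps: W = -34700 J, Q = -17700 J, ΔU = 17000 J.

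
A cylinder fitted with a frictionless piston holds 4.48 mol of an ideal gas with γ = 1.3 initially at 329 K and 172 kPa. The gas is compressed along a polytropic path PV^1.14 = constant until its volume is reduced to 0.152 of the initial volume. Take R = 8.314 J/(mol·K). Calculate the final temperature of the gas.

428 K

V₁ = nRT₁/P₁ = 4.48×8.314×329/172 = 71.2 L.
Polytropic n=1.14: T₂ = T₁(V₁/V₂)^(n−1) = 329×(6.58)^0.14 = 428 K; P₂ = P₁(V₁/V₂)^n = 1470 kPa.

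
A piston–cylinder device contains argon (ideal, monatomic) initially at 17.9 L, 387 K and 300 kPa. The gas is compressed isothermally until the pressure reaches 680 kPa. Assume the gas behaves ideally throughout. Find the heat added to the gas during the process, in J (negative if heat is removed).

-4390 J

n = P₁V₁/(RT₁) = 300×17.9/(8.314×387) = 1.67 mol.
Isothermal: T stays 387 K; PV = const ⇒ V₂ = 7.90 L, P₂ = 680 kPa.
ΔU = 0 (ideal gas, T constant).
W = nRT ln(V₂/V₁) = 1.67×8.314×387×ln(0.441) = -4390 J.
Q = ΔU + W = -4390 J.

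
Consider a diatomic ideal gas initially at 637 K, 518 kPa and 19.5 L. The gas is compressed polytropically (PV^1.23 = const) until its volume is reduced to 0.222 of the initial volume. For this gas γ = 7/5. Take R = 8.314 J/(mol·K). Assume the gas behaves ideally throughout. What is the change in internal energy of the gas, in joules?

n = P₁V₁/(RT₁) = 518×19.5/(8.314×637) = 1.91 mol.
Polytropic n=1.23: T₂ = T₁(V₁/V₂)^(n−1) = 637×(4.50)^0.23 = 900 K; P₂ = P₁(V₁/V₂)^n = 3300 kPa.
For an ideal gas ΔU = nCvΔT with Cv = (5/2)R = 20.8 J/(mol·K).
ΔU = 1.91×20.8×(900−637) = 10400 J.

10400 J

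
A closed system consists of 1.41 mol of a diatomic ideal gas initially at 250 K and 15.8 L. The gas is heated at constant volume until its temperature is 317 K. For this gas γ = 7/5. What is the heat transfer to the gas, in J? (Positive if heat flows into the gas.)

1960 J

P₁ = nRT₁/V₁ = 1.41×8.314×250/15.8 = 185 kPa.
Isochoric: V stays 15.8 L; P/T = const ⇒ T₂ = 317 K, P₂ = 235 kPa.
W = 0 (no volume change).
ΔU = nCvΔT = 1.41×20.8×(317−250) = 1960 J.
Q = ΔU = 1960 J.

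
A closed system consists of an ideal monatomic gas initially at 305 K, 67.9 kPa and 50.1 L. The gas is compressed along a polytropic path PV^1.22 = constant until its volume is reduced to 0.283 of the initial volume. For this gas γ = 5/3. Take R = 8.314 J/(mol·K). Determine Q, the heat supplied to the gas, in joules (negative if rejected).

-3320 J

n = P₁V₁/(RT₁) = 67.9×50.1/(8.314×305) = 1.34 mol.
Polytropic n=1.22: T₂ = T₁(V₁/V₂)^(n−1) = 305×(3.53)^0.22 = 403 K; P₂ = P₁(V₁/V₂)^n = 317 kPa.
W = (P₁V₁−P₂V₂)/(n−1) = (67.9×50.1−317×14.2)/0.22 = -4950 J.
ΔU = nCvΔT = 1.34×12.5×(403−305) = 1630 J.
Q = ΔU + W = -3320 J.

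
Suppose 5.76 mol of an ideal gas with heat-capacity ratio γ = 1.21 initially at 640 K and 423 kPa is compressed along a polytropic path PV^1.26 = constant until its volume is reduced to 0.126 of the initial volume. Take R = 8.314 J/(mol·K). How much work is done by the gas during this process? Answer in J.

-84100 J

V₁ = nRT₁/P₁ = 5.76×8.314×640/423 = 72.5 L.
Polytropic n=1.26: T₂ = T₁(V₁/V₂)^(n−1) = 640×(7.94)^0.26 = 1100 K; P₂ = P₁(V₁/V₂)^n = 5750 kPa.
W = (P₁V₁−P₂V₂)/(n−1) = (423×72.5−5750×9.13)/0.26 = -84100 J.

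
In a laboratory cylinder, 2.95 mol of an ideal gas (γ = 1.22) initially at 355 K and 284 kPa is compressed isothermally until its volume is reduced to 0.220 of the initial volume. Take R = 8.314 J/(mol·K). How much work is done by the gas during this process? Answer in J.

-13200 J

V₁ = nRT₁/P₁ = 2.95×8.314×355/284 = 30.7 L.
Isothermal: T stays 355 K; PV = const ⇒ V₂ = 6.74 L, P₂ = 1290 kPa.
W = nRT ln(V₂/V₁) = 2.95×8.314×355×ln(0.220) = -13200 J.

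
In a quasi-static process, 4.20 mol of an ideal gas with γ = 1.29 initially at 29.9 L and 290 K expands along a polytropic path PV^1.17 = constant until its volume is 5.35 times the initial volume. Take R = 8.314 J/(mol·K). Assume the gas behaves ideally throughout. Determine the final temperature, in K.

P₁ = nRT₁/V₁ = 4.20×8.314×290/29.9 = 339 kPa.
Polytropic n=1.17: T₂ = T₁(V₁/V₂)^(n−1) = 290×(0.187)^0.17 = 218 K; P₂ = P₁(V₁/V₂)^n = 47.6 kPa.

218 K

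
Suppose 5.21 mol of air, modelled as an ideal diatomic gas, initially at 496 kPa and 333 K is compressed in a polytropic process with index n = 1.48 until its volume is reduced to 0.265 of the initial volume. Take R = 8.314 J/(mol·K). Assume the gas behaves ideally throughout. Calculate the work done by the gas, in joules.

-26800 J

V₁ = nRT₁/P₁ = 5.21×8.314×333/496 = 29.1 L.
Polytropic n=1.48: T₂ = T₁(V₁/V₂)^(n−1) = 333×(3.77)^0.48 = 630 K; P₂ = P₁(V₁/V₂)^n = 3540 kPa.
W = (P₁V₁−P₂V₂)/(n−1) = (496×29.1−3540×7.71)/0.48 = -26800 J.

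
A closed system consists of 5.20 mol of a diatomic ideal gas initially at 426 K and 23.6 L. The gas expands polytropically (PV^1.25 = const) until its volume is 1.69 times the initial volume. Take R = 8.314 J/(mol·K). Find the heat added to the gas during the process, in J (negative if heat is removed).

P₁ = nRT₁/V₁ = 5.20×8.314×426/23.6 = 780 kPa.
Polytropic n=1.25: T₂ = T₁(V₁/V₂)^(n−1) = 426×(0.592)^0.25 = 374 K; P₂ = P₁(V₁/V₂)^n = 405 kPa.
W = (P₁V₁−P₂V₂)/(n−1) = (780×23.6−405×39.9)/0.25 = 9060 J.
ΔU = nCvΔT = 5.20×20.8×(374−426) = -5660 J.
Q = ΔU + W = 3400 J.

3400 J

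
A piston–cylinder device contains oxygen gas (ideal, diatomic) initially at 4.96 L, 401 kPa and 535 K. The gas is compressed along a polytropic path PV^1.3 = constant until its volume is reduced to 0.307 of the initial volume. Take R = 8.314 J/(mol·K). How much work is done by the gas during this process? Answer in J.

n = P₁V₁/(RT₁) = 401×4.96/(8.314×535) = 0.447 mol.
Polytropic n=1.3: T₂ = T₁(V₁/V₂)^(n−1) = 535×(3.26)^0.30 = 762 K; P₂ = P₁(V₁/V₂)^n = 1860 kPa.
W = (P₁V₁−P₂V₂)/(n−1) = (401×4.96−1860×1.52)/0.30 = -2820 J.

-2820 J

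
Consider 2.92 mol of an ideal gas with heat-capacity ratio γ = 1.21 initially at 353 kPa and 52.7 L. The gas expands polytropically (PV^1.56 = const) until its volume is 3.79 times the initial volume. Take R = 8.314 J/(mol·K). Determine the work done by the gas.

17500 J

T₁ = P₁V₁/(nR) = 353×52.7/(2.92×8.314) = 766 K.
Polytropic n=1.56: T₂ = T₁(V₁/V₂)^(n−1) = 766×(0.264)^0.56 = 363 K; P₂ = P₁(V₁/V₂)^n = 44.2 kPa.
W = (P₁V₁−P₂V₂)/(n−1) = (353×52.7−44.2×200)/0.56 = 17500 J.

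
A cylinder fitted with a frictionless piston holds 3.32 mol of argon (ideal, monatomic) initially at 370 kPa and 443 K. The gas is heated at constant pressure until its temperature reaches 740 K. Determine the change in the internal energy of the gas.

12300 J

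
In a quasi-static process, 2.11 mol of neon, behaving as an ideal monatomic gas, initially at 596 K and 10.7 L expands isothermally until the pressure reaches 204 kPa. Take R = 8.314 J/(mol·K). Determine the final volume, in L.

51.3 L

P₁ = nRT₁/V₁ = 2.11×8.314×596/10.7 = 977 kPa.
Isothermal: T stays 596 K; PV = const ⇒ V₂ = 51.3 L, P₂ = 204 kPa.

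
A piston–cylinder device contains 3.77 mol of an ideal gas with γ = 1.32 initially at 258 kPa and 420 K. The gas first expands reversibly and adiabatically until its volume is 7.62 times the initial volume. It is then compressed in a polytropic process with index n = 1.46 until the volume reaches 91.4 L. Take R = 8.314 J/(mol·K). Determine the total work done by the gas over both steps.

5520 J

V₁ = nRT₁/P₁ = 3.77×8.314×420/258 = 51.0 L.
Step 1 — Adiabatic: TV^(γ−1) = const ⇒ T₂ = 420×(0.131)^0.320 = 219 K; PV^γ = const ⇒ P₂ = 17.7 kPa.
ΔU = nCvΔT = 3.77×26.0×(219−420) = -19700 J.
Q = 0 for an adiabatic process, so W = −ΔU = 19700 J.
State after step 1: P = 17.7 kPa, V = 389 L, T = 219 K.
Step 2 — Polytropic n=1.46: T₂ = T₁(V₁/V₂)^(n−1) = 219×(4.25)^0.46 = 427 K; P₂ = P₁(V₁/V₂)^n = 146 kPa.
W = (P₁V₁−P₂V₂)/(n−1) = (17.7×389−146×91.4)/0.46 = -14100 J.
ΔU = nCvΔT = 3.77×26.0×(427−219) = 20300 J.
Q = ΔU + W = 6190 J.
Net over both steps: W = 5520 J, Q = 6190 J, ΔU = 670 J.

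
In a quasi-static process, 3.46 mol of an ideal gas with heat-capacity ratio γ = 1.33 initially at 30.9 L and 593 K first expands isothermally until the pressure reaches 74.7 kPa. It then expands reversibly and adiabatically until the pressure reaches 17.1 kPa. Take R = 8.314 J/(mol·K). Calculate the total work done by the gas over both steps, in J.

50000 J

P₁ = nRT₁/V₁ = 3.46×8.314×593/30.9 = 552 kPa.
Step 1 — Isothermal: T stays 593 K; PV = const ⇒ V₂ = 228 L, P₂ = 74.7 kPa.
ΔU = 0 (ideal gas, T constant).
W = nRT ln(V₂/V₁) = 3.46×8.314×593×ln(7.39) = 34100 J.
Q = ΔU + W = 34100 J.
State after step 1: P = 74.7 kPa, V = 228 L, T = 593 K.
Step 2 — Adiabatic: T₂/T₁ = (P₂/P₁)^((γ−1)/γ) ⇒ T₂ = 593×(0.229)^0.248 = 411 K; V₂ = 692 L.
ΔU = nCvΔT = 3.46×25.2×(411−593) = -15800 J.
Q = 0 for an adiabatic process, so W = −ΔU = 15800 J.
Net over both steps: W = 50000 J, Q = 34100 J, ΔU = -15800 J.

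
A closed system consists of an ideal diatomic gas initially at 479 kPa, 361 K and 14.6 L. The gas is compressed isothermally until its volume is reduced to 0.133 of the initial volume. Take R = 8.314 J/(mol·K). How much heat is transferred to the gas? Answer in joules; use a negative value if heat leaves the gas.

n = P₁V₁/(RT₁) = 479×14.6/(8.314×361) = 2.33 mol.
Isothermal: T stays 361 K; PV = const ⇒ V₂ = 1.94 L, P₂ = 3600 kPa.
ΔU = 0 (ideal gas, T constant).
W = nRT ln(V₂/V₁) = 2.33×8.314×361×ln(0.133) = -14100 J.
Q = ΔU + W = -14100 J.

-14100 J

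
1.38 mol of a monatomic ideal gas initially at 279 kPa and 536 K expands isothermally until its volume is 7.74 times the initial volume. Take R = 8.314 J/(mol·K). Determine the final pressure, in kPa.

V₁ = nRT₁/P₁ = 1.38×8.314×536/279 = 22.0 L.
Isothermal: T stays 536 K; PV = const ⇒ V₂ = 171 L, P₂ = 36.0 kPa.

36.0 kPa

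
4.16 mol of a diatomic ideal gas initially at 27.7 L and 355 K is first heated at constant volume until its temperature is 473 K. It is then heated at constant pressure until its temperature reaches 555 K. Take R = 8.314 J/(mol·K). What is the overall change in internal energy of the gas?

17300 J

P₁ = nRT₁/V₁ = 4.16×8.314×355/27.7 = 443 kPa.
Step 1 — Isochoric: V stays 27.7 L; P/T = const ⇒ T₂ = 473 K, P₂ = 591 kPa.
W = 0 (no volume change).
ΔU = nCvΔT = 4.16×20.8×(473−355) = 10200 J.
Q = ΔU = 10200 J.
State after step 1: P = 591 kPa, V = 27.7 L, T = 473 K.
Step 2 — Isobaric: P stays 591 kPa; V/T = const ⇒ T₂ = 555 K, V₂ = 32.5 L.
W = PΔV = 591×(32.5−27.7) kPa·L = 2840 J.
ΔU = nCvΔT = 4.16×20.8×(555−473) = 7090 J.
Q = ΔU + W = nCpΔT = 9930 J.
Net over both steps: W = 2840 J, Q = 20100 J, ΔU = 17300 J.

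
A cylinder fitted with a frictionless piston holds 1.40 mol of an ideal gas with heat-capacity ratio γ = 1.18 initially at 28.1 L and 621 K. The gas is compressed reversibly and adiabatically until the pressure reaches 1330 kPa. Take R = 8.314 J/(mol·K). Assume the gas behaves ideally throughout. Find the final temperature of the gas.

P₁ = nRT₁/V₁ = 1.40×8.314×621/28.1 = 257 kPa.
Adiabatic: T₂/T₁ = (P₂/P₁)^((γ−1)/γ) ⇒ T₂ = 621×(5.17)^0.153 = 798 K; V₂ = 6.98 L.

798 K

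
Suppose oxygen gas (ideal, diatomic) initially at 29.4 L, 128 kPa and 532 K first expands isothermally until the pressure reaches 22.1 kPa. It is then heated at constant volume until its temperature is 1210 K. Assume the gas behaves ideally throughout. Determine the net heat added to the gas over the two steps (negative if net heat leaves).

n = P₁V₁/(RT₁) = 128×29.4/(8.314×532) = 0.851 mol.
Step 1 — Isothermal: T stays 532 K; PV = const ⇒ V₂ = 170 L, P₂ = 22.1 kPa.
ΔU = 0 (ideal gas, T constant).
W = nRT ln(V₂/V₁) = 0.851×8.314×532×ln(5.79) = 6610 J.
Q = ΔU + W = 6610 J.
State after step 1: P = 22.1 kPa, V = 170 L, T = 532 K.
Step 2 — Isochoric: V stays 170 L; P/T = const ⇒ T₂ = 1210 K, P₂ = 50.3 kPa.
W = 0 (no volume change).
ΔU = nCvΔT = 0.851×20.8×(1210−532) = 12000 J.
Q = ΔU = 12000 J.
Net over both steps: W = 6610 J, Q = 18600 J, ΔU = 12000 J.

18600 J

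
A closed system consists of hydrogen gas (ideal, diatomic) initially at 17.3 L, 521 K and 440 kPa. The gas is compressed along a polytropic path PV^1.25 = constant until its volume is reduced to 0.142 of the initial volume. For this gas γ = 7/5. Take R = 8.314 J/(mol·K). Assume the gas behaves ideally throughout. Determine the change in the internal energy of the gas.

n = P₁V₁/(RT₁) = 440×17.3/(8.314×521) = 1.76 mol.
Polytropic n=1.25: T₂ = T₁(V₁/V₂)^(n−1) = 521×(7.04)^0.25 = 849 K; P₂ = P₁(V₁/V₂)^n = 5050 kPa.
For an ideal gas ΔU = nCvΔT with Cv = (5/2)R = 20.8 J/(mol·K).
ΔU = 1.76×20.8×(849−521) = 12000 J.

12000 J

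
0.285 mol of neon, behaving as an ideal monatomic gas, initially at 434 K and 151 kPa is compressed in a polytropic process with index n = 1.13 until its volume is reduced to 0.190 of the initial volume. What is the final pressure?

986 kPa

V₁ = nRT₁/P₁ = 0.285×8.314×434/151 = 6.81 L.
Polytropic n=1.13: T₂ = T₁(V₁/V₂)^(n−1) = 434×(5.26)^0.13 = 539 K; P₂ = P₁(V₁/V₂)^n = 986 kPa.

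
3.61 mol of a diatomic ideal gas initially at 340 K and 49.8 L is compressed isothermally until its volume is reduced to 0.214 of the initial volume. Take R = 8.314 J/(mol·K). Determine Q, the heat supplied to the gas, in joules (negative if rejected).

P₁ = nRT₁/V₁ = 3.61×8.314×340/49.8 = 205 kPa.
Isothermal: T stays 340 K; PV = const ⇒ V₂ = 10.7 L, P₂ = 958 kPa.
ΔU = 0 (ideal gas, T constant).
W = nRT ln(V₂/V₁) = 3.61×8.314×340×ln(0.214) = -15700 J.
Q = ΔU + W = -15700 J.

-15700 J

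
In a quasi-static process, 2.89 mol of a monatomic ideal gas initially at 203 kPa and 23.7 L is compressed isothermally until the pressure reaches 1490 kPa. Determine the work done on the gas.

T₁ = P₁V₁/(nR) = 203×23.7/(2.89×8.314) = 200 K.
Isothermal: T stays 200 K; PV = const ⇒ V₂ = 3.23 L, P₂ = 1490 kPa.
W = nRT ln(V₂/V₁) = 2.89×8.314×200×ln(0.136) = -9590 J.
Work done on the gas = −W_by = 9590 J.

9590 J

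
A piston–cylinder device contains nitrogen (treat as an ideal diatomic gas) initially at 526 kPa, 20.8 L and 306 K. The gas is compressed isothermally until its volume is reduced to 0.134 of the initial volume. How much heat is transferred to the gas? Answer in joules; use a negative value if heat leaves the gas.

n = P₁V₁/(RT₁) = 526×20.8/(8.314×306) = 4.30 mol.
Isothermal: T stays 306 K; PV = const ⇒ V₂ = 2.79 L, P₂ = 3930 kPa.
ΔU = 0 (ideal gas, T constant).
W = nRT ln(V₂/V₁) = 4.30×8.314×306×ln(0.134) = -22000 J.
Q = ΔU + W = -22000 J.

-22000 J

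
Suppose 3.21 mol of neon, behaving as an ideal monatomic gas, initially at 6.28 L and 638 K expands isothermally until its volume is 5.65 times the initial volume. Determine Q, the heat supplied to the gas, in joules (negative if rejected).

29500 J

P₁ = nRT₁/V₁ = 3.21×8.314×638/6.28 = 2710 kPa.
Isothermal: T stays 638 K; PV = const ⇒ V₂ = 35.5 L, P₂ = 480 kPa.
ΔU = 0 (ideal gas, T constant).
W = nRT ln(V₂/V₁) = 3.21×8.314×638×ln(5.65) = 29500 J.
Q = ΔU + W = 29500 J.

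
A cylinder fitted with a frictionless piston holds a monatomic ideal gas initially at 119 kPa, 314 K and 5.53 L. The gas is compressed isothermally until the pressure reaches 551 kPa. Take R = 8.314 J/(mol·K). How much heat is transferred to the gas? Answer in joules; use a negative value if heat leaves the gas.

n = P₁V₁/(RT₁) = 119×5.53/(8.314×314) = 0.252 mol.
Isothermal: T stays 314 K; PV = const ⇒ V₂ = 1.19 L, P₂ = 551 kPa.
ΔU = 0 (ideal gas, T constant).
W = nRT ln(V₂/V₁) = 0.252×8.314×314×ln(0.216) = -1010 J.
Q = ΔU + W = -1010 J.

-1010 J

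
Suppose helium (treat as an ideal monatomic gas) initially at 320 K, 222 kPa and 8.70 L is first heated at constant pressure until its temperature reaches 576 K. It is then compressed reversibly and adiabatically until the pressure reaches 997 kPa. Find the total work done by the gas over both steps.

-2750 J

n = P₁V₁/(RT₁) = 222×8.70/(8.314×320) = 0.726 mol.
Step 1 — Isobaric: P stays 222 kPa; V/T = const ⇒ T₂ = 576 K, V₂ = 15.7 L.
W = PΔV = 222×(15.7−8.70) kPa·L = 1550 J.
ΔU = nCvΔT = 0.726×12.5×(576−320) = 2320 J.
Q = ΔU + W = nCpΔT = 3860 J.
State after step 1: P = 222 kPa, V = 15.7 L, T = 576 K.
Step 2 — Adiabatic: T₂/T₁ = (P₂/P₁)^((γ−1)/γ) ⇒ T₂ = 576×(4.49)^0.400 = 1050 K; V₂ = 6.36 L.
ΔU = nCvΔT = 0.726×12.5×(1050−576) = 4300 J.
Q = 0 for an adiabatic process, so W = −ΔU = -4300 J.
Net over both steps: W = -2750 J, Q = 3860 J, ΔU = 6610 J.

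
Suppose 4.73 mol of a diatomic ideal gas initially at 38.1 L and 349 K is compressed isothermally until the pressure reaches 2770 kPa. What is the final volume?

P₁ = nRT₁/V₁ = 4.73×8.314×349/38.1 = 360 kPa.
Isothermal: T stays 349 K; PV = const ⇒ V₂ = 4.95 L, P₂ = 2770 kPa.

4.95 L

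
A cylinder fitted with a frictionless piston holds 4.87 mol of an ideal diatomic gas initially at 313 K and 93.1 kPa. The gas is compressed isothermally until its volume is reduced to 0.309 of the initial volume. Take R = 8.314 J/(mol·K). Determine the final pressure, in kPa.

V₁ = nRT₁/P₁ = 4.87×8.314×313/93.1 = 136 L.
Isothermal: T stays 313 K; PV = const ⇒ V₂ = 42.1 L, P₂ = 301 kPa.

301 kPa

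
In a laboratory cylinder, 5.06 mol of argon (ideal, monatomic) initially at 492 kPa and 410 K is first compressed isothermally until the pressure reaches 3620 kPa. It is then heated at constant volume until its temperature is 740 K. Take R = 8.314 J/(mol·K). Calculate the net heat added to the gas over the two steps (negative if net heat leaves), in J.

V₁ = nRT₁/P₁ = 5.06×8.314×410/492 = 35.1 L.
Step 1 — Isothermal: T stays 410 K; PV = const ⇒ V₂ = 4.76 L, P₂ = 3620 kPa.
ΔU = 0 (ideal gas, T constant).
W = nRT ln(V₂/V₁) = 5.06×8.314×410×ln(0.136) = -34400 J.
Q = ΔU + W = -34400 J.
State after step 1: P = 3620 kPa, V = 4.76 L, T = 410 K.
Step 2 — Isochoric: V stays 4.76 L; P/T = const ⇒ T₂ = 740 K, P₂ = 6530 kPa.
W = 0 (no volume change).
ΔU = nCvΔT = 5.06×12.5×(740−410) = 20800 J.
Q = ΔU = 20800 J.
Net over both steps: W = -34400 J, Q = -13600 J, ΔU = 20800 J.

-13600 J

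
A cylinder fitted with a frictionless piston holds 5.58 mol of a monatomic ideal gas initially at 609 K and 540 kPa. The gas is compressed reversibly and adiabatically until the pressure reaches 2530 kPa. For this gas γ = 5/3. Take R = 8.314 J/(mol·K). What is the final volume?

V₁ = nRT₁/P₁ = 5.58×8.314×609/540 = 52.3 L.
Adiabatic: T₂/T₁ = (P₂/P₁)^((γ−1)/γ) ⇒ T₂ = 609×(4.69)^0.400 = 1130 K; V₂ = 20.7 L.

20.7 L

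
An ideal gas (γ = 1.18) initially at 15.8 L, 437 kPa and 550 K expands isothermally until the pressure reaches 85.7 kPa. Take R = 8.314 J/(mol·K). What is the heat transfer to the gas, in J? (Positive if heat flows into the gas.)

11200 J

n = P₁V₁/(RT₁) = 437×15.8/(8.314×550) = 1.51 mol.
Isothermal: T stays 550 K; PV = const ⇒ V₂ = 80.6 L, P₂ = 85.7 kPa.
ΔU = 0 (ideal gas, T constant).
W = nRT ln(V₂/V₁) = 1.51×8.314×550×ln(5.10) = 11200 J.
Q = ΔU + W = 11200 J.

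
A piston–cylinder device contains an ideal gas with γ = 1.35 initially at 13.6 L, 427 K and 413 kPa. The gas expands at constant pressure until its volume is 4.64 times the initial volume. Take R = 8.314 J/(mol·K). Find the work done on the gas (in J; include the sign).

n = P₁V₁/(RT₁) = 413×13.6/(8.314×427) = 1.58 mol.
Isobaric: P stays 413 kPa; V/T = const ⇒ T₂ = 1980 K, V₂ = 63.1 L.
W = PΔV = 413×(63.1−13.6) kPa·L = 20400 J.
Work done on the gas = −W_by = -20400 J.

-20400 J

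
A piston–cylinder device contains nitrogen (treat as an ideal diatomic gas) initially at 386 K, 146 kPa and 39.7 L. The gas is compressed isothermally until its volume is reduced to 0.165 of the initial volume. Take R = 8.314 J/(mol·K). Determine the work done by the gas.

n = P₁V₁/(RT₁) = 146×39.7/(8.314×386) = 1.81 mol.
Isothermal: T stays 386 K; PV = const ⇒ V₂ = 6.55 L, P₂ = 885 kPa.
W = nRT ln(V₂/V₁) = 1.81×8.314×386×ln(0.165) = -10400 J.

-10400 J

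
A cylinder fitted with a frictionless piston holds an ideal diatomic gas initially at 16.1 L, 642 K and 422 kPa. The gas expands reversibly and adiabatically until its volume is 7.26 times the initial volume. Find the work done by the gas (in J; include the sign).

n = P₁V₁/(RT₁) = 422×16.1/(8.314×642) = 1.27 mol.
Adiabatic: TV^(γ−1) = const ⇒ T₂ = 642×(0.138)^0.400 = 291 K; PV^γ = const ⇒ P₂ = 26.3 kPa.
ΔU = nCvΔT = 1.27×20.8×(291−642) = -9300 J.
Q = 0 for an adiabatic process, so W = −ΔU = 9300 J.

9300 J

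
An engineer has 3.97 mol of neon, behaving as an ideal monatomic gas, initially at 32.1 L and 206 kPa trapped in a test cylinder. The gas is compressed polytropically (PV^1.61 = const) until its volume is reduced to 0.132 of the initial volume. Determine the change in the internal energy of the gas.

T₁ = P₁V₁/(nR) = 206×32.1/(3.97×8.314) = 200 K.
Polytropic n=1.61: T₂ = T₁(V₁/V₂)^(n−1) = 200×(7.58)^0.61 = 689 K; P₂ = P₁(V₁/V₂)^n = 5370 kPa.
For an ideal gas ΔU = nCvΔT with Cv = (3/2)R = 12.5 J/(mol·K).
ΔU = 3.97×12.5×(689−200) = 24200 J.

24200 J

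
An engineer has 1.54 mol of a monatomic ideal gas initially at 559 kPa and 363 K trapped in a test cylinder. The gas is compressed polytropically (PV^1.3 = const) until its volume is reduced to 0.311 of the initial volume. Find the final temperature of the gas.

515 K

V₁ = nRT₁/P₁ = 1.54×8.314×363/559 = 8.31 L.
Polytropic n=1.3: T₂ = T₁(V₁/V₂)^(n−1) = 363×(3.22)^0.30 = 515 K; P₂ = P₁(V₁/V₂)^n = 2550 kPa.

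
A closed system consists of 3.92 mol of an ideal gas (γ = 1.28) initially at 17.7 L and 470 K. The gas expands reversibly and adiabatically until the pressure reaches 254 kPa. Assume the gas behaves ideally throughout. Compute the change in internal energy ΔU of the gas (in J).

-12900 J

P₁ = nRT₁/V₁ = 3.92×8.314×470/17.7 = 865 kPa.
Adiabatic: T₂/T₁ = (P₂/P₁)^((γ−1)/γ) ⇒ T₂ = 470×(0.294)^0.219 = 359 K; V₂ = 46.1 L.
For an ideal gas ΔU = nCvΔT with Cv = R/(γ−1) = 29.7 J/(mol·K).
ΔU = 3.92×29.7×(359−470) = -12900 J.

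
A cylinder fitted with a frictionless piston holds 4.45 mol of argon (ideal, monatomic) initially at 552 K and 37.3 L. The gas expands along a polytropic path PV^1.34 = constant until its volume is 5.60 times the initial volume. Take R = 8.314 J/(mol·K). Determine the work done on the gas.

P₁ = nRT₁/V₁ = 4.45×8.314×552/37.3 = 548 kPa.
Polytropic n=1.34: T₂ = T₁(V₁/V₂)^(n−1) = 552×(0.179)^0.34 = 307 K; P₂ = P₁(V₁/V₂)^n = 54.4 kPa.
W = (P₁V₁−P₂V₂)/(n−1) = (548×37.3−54.4×209)/0.34 = 26600 J.
Work done on the gas = −W_by = -26600 J.

-26600 J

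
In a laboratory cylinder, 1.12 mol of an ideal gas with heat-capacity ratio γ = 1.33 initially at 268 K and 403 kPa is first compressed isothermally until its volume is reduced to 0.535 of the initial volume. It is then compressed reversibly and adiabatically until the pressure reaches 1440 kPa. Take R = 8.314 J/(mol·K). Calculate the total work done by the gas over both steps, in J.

-2880 J

V₁ = nRT₁/P₁ = 1.12×8.314×268/403 = 6.19 L.
Step 1 — Isothermal: T stays 268 K; PV = const ⇒ V₂ = 3.31 L, P₂ = 753 kPa.
ΔU = 0 (ideal gas, T constant).
W = nRT ln(V₂/V₁) = 1.12×8.314×268×ln(0.535) = -1560 J.
Q = ΔU + W = -1560 J.
State after step 1: P = 753 kPa, V = 3.31 L, T = 268 K.
Step 2 — Adiabatic: T₂/T₁ = (P₂/P₁)^((γ−1)/γ) ⇒ T₂ = 268×(1.91)^0.248 = 315 K; V₂ = 2.04 L.
ΔU = nCvΔT = 1.12×25.2×(315−268) = 1320 J.
Q = 0 for an adiabatic process, so W = −ΔU = -1320 J.
Net over both steps: W = -2880 J, Q = -1560 J, ΔU = 1320 J.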